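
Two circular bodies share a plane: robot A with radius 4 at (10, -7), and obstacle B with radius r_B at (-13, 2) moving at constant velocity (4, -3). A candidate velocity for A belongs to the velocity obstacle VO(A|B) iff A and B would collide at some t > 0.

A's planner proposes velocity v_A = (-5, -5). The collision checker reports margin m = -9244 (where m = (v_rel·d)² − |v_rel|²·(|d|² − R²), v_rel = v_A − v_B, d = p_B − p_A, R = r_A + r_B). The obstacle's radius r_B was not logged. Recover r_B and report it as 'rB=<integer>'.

m = -9244
d = (-23, 9);  v_rel = (-9, -2),  |v_rel|² = 85
v_rel×d = (-9)·(9) − (-2)·(-23) = -127
since m = R²·85 − (-127)²:  R² = (16129 + -9244) / 85 = 81
R = √81 = 9  ⇒  r_B = 9 − 4 = 5

rB=5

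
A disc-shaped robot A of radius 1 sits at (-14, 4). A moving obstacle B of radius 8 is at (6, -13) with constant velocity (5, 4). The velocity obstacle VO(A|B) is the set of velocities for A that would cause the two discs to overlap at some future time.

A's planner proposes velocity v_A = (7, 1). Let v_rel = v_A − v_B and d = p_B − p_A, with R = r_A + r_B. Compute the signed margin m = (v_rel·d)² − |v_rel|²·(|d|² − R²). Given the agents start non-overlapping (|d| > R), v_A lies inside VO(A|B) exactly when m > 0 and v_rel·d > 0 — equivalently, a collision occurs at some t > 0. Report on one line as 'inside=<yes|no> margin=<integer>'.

d = (20, -17),  |d|² = 689;  R = 1+8 = 9,  c = 689−9² = 608
v_rel = (2, -3),  |v_rel|² = 13;  v_rel·d = (2)·(20) + (-3)·(-17) = 91
13·t² − 182·t + 608 = 0  ⇒  m = 91² − 13·608 = 377
m = 377 > 0,  v_rel·d = 91 > 0  ⇒  inside

inside=yes margin=377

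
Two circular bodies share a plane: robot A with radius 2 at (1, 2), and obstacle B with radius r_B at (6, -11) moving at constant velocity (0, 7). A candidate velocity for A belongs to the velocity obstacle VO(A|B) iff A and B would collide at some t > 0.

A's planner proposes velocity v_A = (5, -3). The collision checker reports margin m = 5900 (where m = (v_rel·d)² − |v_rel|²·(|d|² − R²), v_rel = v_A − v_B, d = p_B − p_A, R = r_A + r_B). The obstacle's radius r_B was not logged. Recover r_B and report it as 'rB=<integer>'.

m = 5900
d = (5, -13);  v_rel = (5, -10),  |v_rel|² = 125
v_rel×d = (5)·(-13) − (-10)·(5) = -15
since m = R²·125 − (-15)²:  R² = (225 + 5900) / 125 = 49
R = √49 = 7  ⇒  r_B = 7 − 2 = 5

rB=5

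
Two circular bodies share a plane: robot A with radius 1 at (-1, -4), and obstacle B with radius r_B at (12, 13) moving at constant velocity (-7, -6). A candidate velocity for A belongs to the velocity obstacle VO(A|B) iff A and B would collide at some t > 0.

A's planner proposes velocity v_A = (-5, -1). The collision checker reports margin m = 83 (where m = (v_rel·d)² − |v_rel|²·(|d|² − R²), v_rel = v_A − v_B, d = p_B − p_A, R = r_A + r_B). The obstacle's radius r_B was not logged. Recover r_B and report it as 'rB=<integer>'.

m = 83
d = (13, 17);  v_rel = (2, 5),  |v_rel|² = 29
v_rel×d = (2)·(17) − (5)·(13) = -31
since m = R²·29 − (-31)²:  R² = (961 + 83) / 29 = 36
R = √36 = 6  ⇒  r_B = 6 − 1 = 5

rB=5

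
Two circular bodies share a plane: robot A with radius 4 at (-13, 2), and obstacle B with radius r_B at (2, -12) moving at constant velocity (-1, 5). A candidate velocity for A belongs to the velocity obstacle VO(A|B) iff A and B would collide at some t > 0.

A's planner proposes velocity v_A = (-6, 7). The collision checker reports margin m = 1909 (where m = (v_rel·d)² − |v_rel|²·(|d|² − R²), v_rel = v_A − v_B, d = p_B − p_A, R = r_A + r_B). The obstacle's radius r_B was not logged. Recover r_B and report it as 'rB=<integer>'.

m = 1909
d = (15, -14);  v_rel = (-5, 2),  |v_rel|² = 29
v_rel×d = (-5)·(-14) − (2)·(15) = 40
since m = R²·29 − 40²:  R² = (1600 + 1909) / 29 = 121
R = √121 = 11  ⇒  r_B = 11 − 4 = 7

rB=7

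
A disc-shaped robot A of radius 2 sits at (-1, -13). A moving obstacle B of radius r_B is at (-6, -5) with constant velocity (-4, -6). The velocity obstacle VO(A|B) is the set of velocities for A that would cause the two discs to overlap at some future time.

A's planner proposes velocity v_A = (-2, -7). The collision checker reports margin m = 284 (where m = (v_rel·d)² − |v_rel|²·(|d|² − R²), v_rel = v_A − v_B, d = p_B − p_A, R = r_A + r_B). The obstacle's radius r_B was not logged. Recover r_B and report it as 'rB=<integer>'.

m = 284
d = (-5, 8);  v_rel = (2, -1),  |v_rel|² = 5
v_rel×d = (2)·(8) − (-1)·(-5) = 11
since m = R²·5 − 11²:  R² = (121 + 284) / 5 = 81
R = √81 = 9  ⇒  r_B = 9 − 2 = 7

rB=7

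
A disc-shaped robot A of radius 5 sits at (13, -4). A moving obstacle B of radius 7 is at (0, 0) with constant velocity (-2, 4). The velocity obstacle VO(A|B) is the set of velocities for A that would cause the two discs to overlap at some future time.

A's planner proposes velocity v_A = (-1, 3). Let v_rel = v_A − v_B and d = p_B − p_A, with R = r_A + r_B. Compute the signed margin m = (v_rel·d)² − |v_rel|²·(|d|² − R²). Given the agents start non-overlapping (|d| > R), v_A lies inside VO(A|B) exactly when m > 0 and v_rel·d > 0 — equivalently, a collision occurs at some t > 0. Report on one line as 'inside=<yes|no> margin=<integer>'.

d = (-13, 4),  |d|² = 185;  R = 5+7 = 12,  c = 185−12² = 41
v_rel = (1, -1),  |v_rel|² = 2;  v_rel·d = (1)·(-13) + (-1)·(4) = -17
2·t² + 34·t + 41 = 0  ⇒  m = (-17)² − 2·41 = 207
m = 207 > 0,  v_rel·d = -17 < 0  ⇒  outside

inside=no margin=207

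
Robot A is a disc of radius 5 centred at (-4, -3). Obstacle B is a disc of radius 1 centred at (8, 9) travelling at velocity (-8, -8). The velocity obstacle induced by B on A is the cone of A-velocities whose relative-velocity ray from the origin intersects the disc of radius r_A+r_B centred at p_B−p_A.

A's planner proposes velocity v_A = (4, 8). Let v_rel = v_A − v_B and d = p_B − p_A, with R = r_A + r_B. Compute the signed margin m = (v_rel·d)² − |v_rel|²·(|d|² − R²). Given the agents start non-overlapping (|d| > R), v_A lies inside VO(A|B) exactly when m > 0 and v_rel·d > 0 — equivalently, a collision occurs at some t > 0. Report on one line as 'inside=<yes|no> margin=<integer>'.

d = (12, 12),  |d|² = 288;  R = 5+1 = 6,  c = 288−6² = 252
v_rel = (12, 16),  |v_rel|² = 400;  v_rel·d = (12)·(12) + (16)·(12) = 336
400·t² − 672·t + 252 = 0  ⇒  m = 336² − 400·252 = 12096
m = 12096 > 0,  v_rel·d = 336 > 0  ⇒  inside

inside=yes margin=12096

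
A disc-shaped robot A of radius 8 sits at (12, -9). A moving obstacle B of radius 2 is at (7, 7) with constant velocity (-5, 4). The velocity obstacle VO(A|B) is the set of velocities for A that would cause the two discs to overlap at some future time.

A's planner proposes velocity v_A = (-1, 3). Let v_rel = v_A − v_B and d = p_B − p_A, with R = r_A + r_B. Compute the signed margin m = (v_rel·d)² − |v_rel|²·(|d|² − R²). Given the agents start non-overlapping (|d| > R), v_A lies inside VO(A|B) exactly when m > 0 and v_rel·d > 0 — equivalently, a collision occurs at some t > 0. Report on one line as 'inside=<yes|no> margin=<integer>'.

d = (-5, 16),  |d|² = 281;  R = 8+2 = 10,  c = 281−10² = 181
v_rel = (4, -1),  |v_rel|² = 17;  v_rel·d = (4)·(-5) + (-1)·(16) = -36
17·t² + 72·t + 181 = 0  ⇒  m = (-36)² − 17·181 = -1781
m = -1781 < 0,  v_rel·d = -36 < 0  ⇒  outside

inside=no margin=-1781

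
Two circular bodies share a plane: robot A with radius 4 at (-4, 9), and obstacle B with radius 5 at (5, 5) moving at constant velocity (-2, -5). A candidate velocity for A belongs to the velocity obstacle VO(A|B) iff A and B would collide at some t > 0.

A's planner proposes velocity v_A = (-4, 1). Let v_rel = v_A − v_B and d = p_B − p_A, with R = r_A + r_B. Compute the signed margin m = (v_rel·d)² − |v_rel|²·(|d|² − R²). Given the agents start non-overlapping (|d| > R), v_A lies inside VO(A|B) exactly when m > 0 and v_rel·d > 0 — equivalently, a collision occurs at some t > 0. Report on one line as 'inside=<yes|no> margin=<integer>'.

d = (9, -4),  |d|² = 97;  R = 4+5 = 9,  c = 97−9² = 16
v_rel = (-2, 6),  |v_rel|² = 40;  v_rel·d = (-2)·(9) + (6)·(-4) = -42
40·t² + 84·t + 16 = 0  ⇒  m = (-42)² − 40·16 = 1124
m = 1124 > 0,  v_rel·d = -42 < 0  ⇒  outside

inside=no margin=1124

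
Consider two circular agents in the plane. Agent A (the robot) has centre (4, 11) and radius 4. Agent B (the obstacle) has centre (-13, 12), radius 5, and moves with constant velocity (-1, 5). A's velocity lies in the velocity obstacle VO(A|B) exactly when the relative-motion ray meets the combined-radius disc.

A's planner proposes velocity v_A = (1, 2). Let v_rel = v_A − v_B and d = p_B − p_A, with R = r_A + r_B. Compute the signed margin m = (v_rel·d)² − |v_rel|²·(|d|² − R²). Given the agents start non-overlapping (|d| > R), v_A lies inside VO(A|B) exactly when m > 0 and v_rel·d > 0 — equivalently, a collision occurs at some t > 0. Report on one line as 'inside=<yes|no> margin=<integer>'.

d = (-17, 1),  |d|² = 290;  R = 4+5 = 9,  c = 290−9² = 209
v_rel = (2, -3),  |v_rel|² = 13;  v_rel·d = (2)·(-17) + (-3)·(1) = -37
13·t² + 74·t + 209 = 0  ⇒  m = (-37)² − 13·209 = -1348
m = -1348 < 0,  v_rel·d = -37 < 0  ⇒  outside

inside=no margin=-1348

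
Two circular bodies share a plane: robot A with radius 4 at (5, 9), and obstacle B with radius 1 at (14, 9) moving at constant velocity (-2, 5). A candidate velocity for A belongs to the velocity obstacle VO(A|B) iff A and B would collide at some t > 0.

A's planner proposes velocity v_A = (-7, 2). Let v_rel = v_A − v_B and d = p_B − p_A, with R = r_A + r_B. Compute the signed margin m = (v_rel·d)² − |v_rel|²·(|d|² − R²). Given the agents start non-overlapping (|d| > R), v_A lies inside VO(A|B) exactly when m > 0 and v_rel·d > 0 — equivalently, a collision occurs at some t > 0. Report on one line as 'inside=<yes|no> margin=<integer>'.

d = (9, 0),  |d|² = 81;  R = 4+1 = 5,  c = 81−5² = 56
v_rel = (-5, -3),  |v_rel|² = 34;  v_rel·d = (-5)·(9) + (-3)·(0) = -45
34·t² + 90·t + 56 = 0  ⇒  m = (-45)² − 34·56 = 121
m = 121 > 0,  v_rel·d = -45 < 0  ⇒  outside

inside=no margin=121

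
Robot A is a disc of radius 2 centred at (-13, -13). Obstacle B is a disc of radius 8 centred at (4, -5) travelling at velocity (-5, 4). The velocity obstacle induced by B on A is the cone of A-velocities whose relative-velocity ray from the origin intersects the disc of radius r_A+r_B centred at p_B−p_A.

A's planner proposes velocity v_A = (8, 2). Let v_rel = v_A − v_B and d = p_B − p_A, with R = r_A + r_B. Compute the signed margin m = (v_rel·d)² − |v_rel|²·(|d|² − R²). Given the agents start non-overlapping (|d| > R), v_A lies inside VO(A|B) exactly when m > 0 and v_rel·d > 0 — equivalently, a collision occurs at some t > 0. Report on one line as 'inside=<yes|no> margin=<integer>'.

d = (17, 8),  |d|² = 353;  R = 2+8 = 10,  c = 353−10² = 253
v_rel = (13, -2),  |v_rel|² = 173;  v_rel·d = (13)·(17) + (-2)·(8) = 205
173·t² − 410·t + 253 = 0  ⇒  m = 205² − 173·253 = -1744
m = -1744 < 0,  v_rel·d = 205 > 0  ⇒  outside

inside=no margin=-1744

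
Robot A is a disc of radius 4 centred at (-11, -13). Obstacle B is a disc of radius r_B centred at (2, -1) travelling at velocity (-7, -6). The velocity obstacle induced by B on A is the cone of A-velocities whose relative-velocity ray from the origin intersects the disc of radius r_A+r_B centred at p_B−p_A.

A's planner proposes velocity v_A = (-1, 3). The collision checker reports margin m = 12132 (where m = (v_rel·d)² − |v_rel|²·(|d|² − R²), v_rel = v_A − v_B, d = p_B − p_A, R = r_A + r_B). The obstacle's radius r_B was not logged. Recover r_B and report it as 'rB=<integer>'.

m = 12132
d = (13, 12);  v_rel = (6, 9),  |v_rel|² = 117
v_rel×d = (6)·(12) − (9)·(13) = -45
since m = R²·117 − (-45)²:  R² = (2025 + 12132) / 117 = 121
R = √121 = 11  ⇒  r_B = 11 − 4 = 7

rB=7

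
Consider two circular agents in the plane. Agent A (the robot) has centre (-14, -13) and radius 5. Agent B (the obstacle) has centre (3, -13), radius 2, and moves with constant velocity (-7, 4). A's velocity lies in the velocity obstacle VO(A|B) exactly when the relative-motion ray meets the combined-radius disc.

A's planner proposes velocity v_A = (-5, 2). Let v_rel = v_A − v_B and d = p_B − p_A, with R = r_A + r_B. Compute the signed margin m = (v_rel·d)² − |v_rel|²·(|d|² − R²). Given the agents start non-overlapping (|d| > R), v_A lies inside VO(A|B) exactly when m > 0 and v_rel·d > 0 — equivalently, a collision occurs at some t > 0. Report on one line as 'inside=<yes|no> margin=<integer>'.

d = (17, 0),  |d|² = 289;  R = 5+2 = 7,  c = 289−7² = 240
v_rel = (2, -2),  |v_rel|² = 8;  v_rel·d = (2)·(17) + (-2)·(0) = 34
8·t² − 68·t + 240 = 0  ⇒  m = 34² − 8·240 = -764
m = -764 < 0,  v_rel·d = 34 > 0  ⇒  outside

inside=no margin=-764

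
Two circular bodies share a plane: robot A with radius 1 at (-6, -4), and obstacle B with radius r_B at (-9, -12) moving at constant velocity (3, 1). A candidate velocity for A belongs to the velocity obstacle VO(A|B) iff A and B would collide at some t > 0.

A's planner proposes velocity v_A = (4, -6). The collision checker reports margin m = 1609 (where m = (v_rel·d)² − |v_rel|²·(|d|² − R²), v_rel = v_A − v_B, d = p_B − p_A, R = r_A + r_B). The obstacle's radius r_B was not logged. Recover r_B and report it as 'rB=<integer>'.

m = 1609
d = (-3, -8);  v_rel = (1, -7),  |v_rel|² = 50
v_rel×d = (1)·(-8) − (-7)·(-3) = -29
since m = R²·50 − (-29)²:  R² = (841 + 1609) / 50 = 49
R = √49 = 7  ⇒  r_B = 7 − 1 = 6

rB=6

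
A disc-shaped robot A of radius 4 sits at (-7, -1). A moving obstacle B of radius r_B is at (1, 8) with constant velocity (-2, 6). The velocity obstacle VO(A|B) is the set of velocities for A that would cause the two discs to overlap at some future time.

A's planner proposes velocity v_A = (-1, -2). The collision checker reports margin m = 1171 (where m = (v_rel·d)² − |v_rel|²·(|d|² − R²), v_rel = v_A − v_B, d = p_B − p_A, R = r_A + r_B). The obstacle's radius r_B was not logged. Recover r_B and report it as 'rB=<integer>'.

m = 1171
d = (8, 9);  v_rel = (1, -8),  |v_rel|² = 65
v_rel×d = (1)·(9) − (-8)·(8) = 73
since m = R²·65 − 73²:  R² = (5329 + 1171) / 65 = 100
R = √100 = 10  ⇒  r_B = 10 − 4 = 6

rB=6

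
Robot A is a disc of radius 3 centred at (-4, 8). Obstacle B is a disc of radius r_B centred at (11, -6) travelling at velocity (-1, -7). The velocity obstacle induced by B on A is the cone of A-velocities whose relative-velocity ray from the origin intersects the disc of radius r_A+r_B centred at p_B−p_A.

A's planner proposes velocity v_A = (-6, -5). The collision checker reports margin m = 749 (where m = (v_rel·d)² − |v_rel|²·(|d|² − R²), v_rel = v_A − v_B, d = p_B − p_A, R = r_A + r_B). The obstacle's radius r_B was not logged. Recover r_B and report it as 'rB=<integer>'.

m = 749
d = (15, -14);  v_rel = (-5, 2),  |v_rel|² = 29
v_rel×d = (-5)·(-14) − (2)·(15) = 40
since m = R²·29 − 40²:  R² = (1600 + 749) / 29 = 81
R = √81 = 9  ⇒  r_B = 9 − 3 = 6

rB=6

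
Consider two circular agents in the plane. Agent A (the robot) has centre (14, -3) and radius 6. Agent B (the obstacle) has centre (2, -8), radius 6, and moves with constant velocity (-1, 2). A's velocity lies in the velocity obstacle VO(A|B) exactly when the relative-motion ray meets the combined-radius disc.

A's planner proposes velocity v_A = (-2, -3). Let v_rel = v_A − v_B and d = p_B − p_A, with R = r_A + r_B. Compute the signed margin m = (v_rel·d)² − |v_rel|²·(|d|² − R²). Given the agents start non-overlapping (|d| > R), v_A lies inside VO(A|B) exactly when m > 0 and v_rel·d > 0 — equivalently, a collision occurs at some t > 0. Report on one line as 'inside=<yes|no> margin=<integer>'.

d = (-12, -5),  |d|² = 169;  R = 6+6 = 12,  c = 169−12² = 25
v_rel = (-1, -5),  |v_rel|² = 26;  v_rel·d = (-1)·(-12) + (-5)·(-5) = 37
26·t² − 74·t + 25 = 0  ⇒  m = 37² − 26·25 = 719
m = 719 > 0,  v_rel·d = 37 > 0  ⇒  inside

inside=yes margin=719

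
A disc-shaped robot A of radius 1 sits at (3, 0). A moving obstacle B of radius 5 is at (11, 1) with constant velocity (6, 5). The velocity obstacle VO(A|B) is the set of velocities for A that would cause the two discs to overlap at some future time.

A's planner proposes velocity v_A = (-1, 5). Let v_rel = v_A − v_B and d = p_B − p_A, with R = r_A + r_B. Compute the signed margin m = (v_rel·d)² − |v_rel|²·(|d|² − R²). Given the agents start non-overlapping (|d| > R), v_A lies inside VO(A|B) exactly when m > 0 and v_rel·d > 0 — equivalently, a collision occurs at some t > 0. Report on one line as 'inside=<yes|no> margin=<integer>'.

d = (8, 1),  |d|² = 65;  R = 1+5 = 6,  c = 65−6² = 29
v_rel = (-7, 0),  |v_rel|² = 49;  v_rel·d = (-7)·(8) + (0)·(1) = -56
49·t² + 112·t + 29 = 0  ⇒  m = (-56)² − 49·29 = 1715
m = 1715 > 0,  v_rel·d = -56 < 0  ⇒  outside

inside=no margin=1715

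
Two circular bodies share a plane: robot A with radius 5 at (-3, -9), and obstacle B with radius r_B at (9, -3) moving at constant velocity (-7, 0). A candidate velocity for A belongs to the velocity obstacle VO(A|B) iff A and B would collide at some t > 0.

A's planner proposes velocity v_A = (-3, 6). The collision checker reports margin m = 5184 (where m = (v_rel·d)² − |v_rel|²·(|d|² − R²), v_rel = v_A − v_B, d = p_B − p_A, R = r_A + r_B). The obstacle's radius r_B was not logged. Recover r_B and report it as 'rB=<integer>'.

m = 5184
d = (12, 6);  v_rel = (4, 6),  |v_rel|² = 52
v_rel×d = (4)·(6) − (6)·(12) = -48
since m = R²·52 − (-48)²:  R² = (2304 + 5184) / 52 = 144
R = √144 = 12  ⇒  r_B = 12 − 5 = 7

rB=7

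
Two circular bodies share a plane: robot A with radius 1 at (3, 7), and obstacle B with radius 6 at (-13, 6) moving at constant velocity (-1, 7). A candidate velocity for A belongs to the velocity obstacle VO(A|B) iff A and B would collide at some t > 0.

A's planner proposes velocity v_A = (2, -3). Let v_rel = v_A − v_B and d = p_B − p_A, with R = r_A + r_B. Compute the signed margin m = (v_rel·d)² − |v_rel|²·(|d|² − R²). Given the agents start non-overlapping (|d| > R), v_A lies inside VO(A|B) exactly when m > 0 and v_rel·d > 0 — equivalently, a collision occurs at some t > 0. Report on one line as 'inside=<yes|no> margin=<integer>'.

d = (-16, -1),  |d|² = 257;  R = 1+6 = 7,  c = 257−7² = 208
v_rel = (3, -10),  |v_rel|² = 109;  v_rel·d = (3)·(-16) + (-10)·(-1) = -38
109·t² + 76·t + 208 = 0  ⇒  m = (-38)² − 109·208 = -21228
m = -21228 < 0,  v_rel·d = -38 < 0  ⇒  outside

inside=no margin=-21228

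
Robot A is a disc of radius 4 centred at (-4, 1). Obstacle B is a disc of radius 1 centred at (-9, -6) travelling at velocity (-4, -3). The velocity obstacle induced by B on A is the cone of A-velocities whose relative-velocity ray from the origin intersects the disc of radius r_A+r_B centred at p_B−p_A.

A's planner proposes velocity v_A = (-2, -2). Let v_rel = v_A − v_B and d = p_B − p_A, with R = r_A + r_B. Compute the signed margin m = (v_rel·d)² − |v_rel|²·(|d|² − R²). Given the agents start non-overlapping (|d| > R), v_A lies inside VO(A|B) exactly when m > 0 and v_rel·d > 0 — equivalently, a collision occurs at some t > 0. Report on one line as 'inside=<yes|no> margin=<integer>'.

d = (-5, -7),  |d|² = 74;  R = 4+1 = 5,  c = 74−5² = 49
v_rel = (2, 1),  |v_rel|² = 5;  v_rel·d = (2)·(-5) + (1)·(-7) = -17
5·t² + 34·t + 49 = 0  ⇒  m = (-17)² − 5·49 = 44
m = 44 > 0,  v_rel·d = -17 < 0  ⇒  outside

inside=no margin=44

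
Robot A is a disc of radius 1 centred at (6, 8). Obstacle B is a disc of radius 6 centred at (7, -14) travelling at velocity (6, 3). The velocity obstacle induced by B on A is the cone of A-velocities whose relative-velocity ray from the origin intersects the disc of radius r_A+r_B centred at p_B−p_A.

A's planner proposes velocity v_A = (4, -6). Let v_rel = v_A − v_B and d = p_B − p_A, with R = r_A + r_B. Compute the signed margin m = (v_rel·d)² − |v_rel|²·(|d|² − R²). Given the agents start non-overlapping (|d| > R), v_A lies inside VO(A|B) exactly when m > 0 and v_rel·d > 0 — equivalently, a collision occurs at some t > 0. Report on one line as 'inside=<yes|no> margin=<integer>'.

d = (1, -22),  |d|² = 485;  R = 1+6 = 7,  c = 485−7² = 436
v_rel = (-2, -9),  |v_rel|² = 85;  v_rel·d = (-2)·(1) + (-9)·(-22) = 196
85·t² − 392·t + 436 = 0  ⇒  m = 196² − 85·436 = 1356
m = 1356 > 0,  v_rel·d = 196 > 0  ⇒  inside

inside=yes margin=1356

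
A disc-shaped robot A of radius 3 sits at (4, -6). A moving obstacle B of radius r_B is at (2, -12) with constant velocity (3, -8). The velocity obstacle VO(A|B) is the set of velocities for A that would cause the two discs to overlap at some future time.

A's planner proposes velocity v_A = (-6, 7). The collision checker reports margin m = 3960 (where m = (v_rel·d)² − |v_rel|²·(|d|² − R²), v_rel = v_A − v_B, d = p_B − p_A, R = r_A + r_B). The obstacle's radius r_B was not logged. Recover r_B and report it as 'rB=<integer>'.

m = 3960
d = (-2, -6);  v_rel = (-9, 15),  |v_rel|² = 306
v_rel×d = (-9)·(-6) − (15)·(-2) = 84
since m = R²·306 − 84²:  R² = (7056 + 3960) / 306 = 36
R = √36 = 6  ⇒  r_B = 6 − 3 = 3

rB=3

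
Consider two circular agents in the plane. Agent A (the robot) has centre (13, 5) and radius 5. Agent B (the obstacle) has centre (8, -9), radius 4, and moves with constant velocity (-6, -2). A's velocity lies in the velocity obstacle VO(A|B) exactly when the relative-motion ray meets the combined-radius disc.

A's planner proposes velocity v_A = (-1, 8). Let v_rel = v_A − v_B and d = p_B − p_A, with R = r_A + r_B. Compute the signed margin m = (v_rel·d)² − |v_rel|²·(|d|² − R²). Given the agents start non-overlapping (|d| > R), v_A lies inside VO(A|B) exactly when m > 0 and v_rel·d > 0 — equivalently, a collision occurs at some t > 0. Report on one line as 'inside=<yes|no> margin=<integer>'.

d = (-5, -14),  |d|² = 221;  R = 5+4 = 9,  c = 221−9² = 140
v_rel = (5, 10),  |v_rel|² = 125;  v_rel·d = (5)·(-5) + (10)·(-14) = -165
125·t² + 330·t + 140 = 0  ⇒  m = (-165)² − 125·140 = 9725
m = 9725 > 0,  v_rel·d = -165 < 0  ⇒  outside

inside=no margin=9725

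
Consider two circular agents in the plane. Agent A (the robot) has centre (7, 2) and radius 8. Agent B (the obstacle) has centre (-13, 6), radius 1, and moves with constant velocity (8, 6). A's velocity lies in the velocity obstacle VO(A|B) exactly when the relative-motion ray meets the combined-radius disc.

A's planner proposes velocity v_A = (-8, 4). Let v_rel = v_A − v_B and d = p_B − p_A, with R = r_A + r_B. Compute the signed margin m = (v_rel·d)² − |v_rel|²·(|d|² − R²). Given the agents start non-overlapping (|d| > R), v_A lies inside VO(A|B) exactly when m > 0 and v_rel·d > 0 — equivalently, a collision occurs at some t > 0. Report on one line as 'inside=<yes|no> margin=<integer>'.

d = (-20, 4),  |d|² = 416;  R = 8+1 = 9,  c = 416−9² = 335
v_rel = (-16, -2),  |v_rel|² = 260;  v_rel·d = (-16)·(-20) + (-2)·(4) = 312
260·t² − 624·t + 335 = 0  ⇒  m = 312² − 260·335 = 10244
m = 10244 > 0,  v_rel·d = 312 > 0  ⇒  inside

inside=yes margin=10244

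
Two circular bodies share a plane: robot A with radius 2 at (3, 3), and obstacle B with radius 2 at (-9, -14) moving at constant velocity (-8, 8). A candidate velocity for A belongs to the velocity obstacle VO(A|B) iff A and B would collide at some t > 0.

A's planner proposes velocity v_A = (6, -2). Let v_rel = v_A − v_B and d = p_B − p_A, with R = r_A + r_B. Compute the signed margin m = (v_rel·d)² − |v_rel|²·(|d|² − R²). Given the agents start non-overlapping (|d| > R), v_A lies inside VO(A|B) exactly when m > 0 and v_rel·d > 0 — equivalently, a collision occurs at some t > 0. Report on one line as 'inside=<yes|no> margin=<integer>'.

d = (-12, -17),  |d|² = 433;  R = 2+2 = 4,  c = 433−4² = 417
v_rel = (14, -10),  |v_rel|² = 296;  v_rel·d = (14)·(-12) + (-10)·(-17) = 2
296·t² − 4·t + 417 = 0  ⇒  m = 2² − 296·417 = -123428
m = -123428 < 0,  v_rel·d = 2 > 0  ⇒  outside

inside=no margin=-123428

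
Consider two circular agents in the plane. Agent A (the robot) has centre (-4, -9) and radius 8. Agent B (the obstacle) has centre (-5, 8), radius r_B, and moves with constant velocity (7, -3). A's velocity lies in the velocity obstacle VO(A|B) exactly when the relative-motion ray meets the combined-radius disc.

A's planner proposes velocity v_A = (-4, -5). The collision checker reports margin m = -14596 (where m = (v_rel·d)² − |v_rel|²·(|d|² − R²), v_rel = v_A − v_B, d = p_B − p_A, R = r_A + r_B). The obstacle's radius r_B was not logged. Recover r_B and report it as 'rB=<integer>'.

m = -14596
d = (-1, 17);  v_rel = (-11, -2),  |v_rel|² = 125
v_rel×d = (-11)·(17) − (-2)·(-1) = -189
since m = R²·125 − (-189)²:  R² = (35721 + -14596) / 125 = 169
R = √169 = 13  ⇒  r_B = 13 − 8 = 5

rB=5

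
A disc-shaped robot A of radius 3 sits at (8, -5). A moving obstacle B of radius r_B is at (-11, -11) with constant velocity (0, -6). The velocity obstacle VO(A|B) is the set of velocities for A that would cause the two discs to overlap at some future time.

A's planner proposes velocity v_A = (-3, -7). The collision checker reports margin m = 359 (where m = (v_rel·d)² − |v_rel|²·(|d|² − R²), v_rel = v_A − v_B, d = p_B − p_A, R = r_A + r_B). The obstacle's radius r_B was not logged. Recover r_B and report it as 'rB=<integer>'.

m = 359
d = (-19, -6);  v_rel = (-3, -1),  |v_rel|² = 10
v_rel×d = (-3)·(-6) − (-1)·(-19) = -1
since m = R²·10 − (-1)²:  R² = (1 + 359) / 10 = 36
R = √36 = 6  ⇒  r_B = 6 − 3 = 3

rB=3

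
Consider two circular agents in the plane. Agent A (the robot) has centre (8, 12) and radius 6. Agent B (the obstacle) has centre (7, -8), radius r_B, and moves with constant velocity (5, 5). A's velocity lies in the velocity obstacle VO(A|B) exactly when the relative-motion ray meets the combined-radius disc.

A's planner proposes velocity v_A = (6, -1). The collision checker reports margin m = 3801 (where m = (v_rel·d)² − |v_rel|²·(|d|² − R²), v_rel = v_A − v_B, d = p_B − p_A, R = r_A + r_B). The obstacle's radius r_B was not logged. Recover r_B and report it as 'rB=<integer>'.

m = 3801
d = (-1, -20);  v_rel = (1, -6),  |v_rel|² = 37
v_rel×d = (1)·(-20) − (-6)·(-1) = -26
since m = R²·37 − (-26)²:  R² = (676 + 3801) / 37 = 121
R = √121 = 11  ⇒  r_B = 11 − 6 = 5

rB=5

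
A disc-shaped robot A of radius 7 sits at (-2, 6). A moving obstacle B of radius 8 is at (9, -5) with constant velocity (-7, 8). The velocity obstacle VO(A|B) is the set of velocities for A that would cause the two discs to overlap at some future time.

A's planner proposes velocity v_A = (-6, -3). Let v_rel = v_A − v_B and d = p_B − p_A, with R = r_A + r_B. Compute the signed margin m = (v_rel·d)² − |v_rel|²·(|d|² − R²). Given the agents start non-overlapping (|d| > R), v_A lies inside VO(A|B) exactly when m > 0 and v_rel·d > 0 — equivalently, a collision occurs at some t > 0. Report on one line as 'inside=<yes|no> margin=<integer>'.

d = (11, -11),  |d|² = 242;  R = 7+8 = 15,  c = 242−15² = 17
v_rel = (1, -11),  |v_rel|² = 122;  v_rel·d = (1)·(11) + (-11)·(-11) = 132
122·t² − 264·t + 17 = 0  ⇒  m = 132² − 122·17 = 15350
m = 15350 > 0,  v_rel·d = 132 > 0  ⇒  inside

inside=yes margin=15350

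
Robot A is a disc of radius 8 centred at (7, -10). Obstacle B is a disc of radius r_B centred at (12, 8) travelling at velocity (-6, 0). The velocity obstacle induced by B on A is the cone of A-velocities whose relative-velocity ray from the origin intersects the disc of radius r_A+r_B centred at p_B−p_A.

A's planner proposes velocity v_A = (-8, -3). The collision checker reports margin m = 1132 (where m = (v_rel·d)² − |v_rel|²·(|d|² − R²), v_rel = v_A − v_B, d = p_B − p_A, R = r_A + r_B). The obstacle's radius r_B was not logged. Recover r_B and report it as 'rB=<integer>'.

m = 1132
d = (5, 18);  v_rel = (-2, -3),  |v_rel|² = 13
v_rel×d = (-2)·(18) − (-3)·(5) = -21
since m = R²·13 − (-21)²:  R² = (441 + 1132) / 13 = 121
R = √121 = 11  ⇒  r_B = 11 − 8 = 3

rB=3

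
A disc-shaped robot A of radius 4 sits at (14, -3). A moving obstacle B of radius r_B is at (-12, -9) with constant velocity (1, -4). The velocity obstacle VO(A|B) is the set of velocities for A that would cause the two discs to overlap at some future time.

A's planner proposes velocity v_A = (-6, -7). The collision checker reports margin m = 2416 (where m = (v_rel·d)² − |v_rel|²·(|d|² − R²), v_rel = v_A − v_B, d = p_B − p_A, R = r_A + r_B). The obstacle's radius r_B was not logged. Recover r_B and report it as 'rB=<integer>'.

m = 2416
d = (-26, -6);  v_rel = (-7, -3),  |v_rel|² = 58
v_rel×d = (-7)·(-6) − (-3)·(-26) = -36
since m = R²·58 − (-36)²:  R² = (1296 + 2416) / 58 = 64
R = √64 = 8  ⇒  r_B = 8 − 4 = 4

rB=4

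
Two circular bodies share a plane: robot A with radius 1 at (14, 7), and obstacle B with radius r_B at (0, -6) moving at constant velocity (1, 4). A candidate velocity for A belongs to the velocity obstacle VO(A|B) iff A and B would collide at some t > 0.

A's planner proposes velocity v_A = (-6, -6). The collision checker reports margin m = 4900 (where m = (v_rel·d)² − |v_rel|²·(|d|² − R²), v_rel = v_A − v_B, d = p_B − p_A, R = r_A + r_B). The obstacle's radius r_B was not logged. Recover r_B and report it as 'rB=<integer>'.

m = 4900
d = (-14, -13);  v_rel = (-7, -10),  |v_rel|² = 149
v_rel×d = (-7)·(-13) − (-10)·(-14) = -49
since m = R²·149 − (-49)²:  R² = (2401 + 4900) / 149 = 49
R = √49 = 7  ⇒  r_B = 7 − 1 = 6

rB=6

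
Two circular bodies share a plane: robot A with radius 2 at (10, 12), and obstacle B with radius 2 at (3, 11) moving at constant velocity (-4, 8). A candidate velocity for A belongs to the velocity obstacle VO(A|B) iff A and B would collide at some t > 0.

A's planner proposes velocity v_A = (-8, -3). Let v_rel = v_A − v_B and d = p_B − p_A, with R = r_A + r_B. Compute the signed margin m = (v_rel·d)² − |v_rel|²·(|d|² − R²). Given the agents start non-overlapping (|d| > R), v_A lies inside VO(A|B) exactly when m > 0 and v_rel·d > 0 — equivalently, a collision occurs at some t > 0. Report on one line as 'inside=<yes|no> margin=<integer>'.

d = (-7, -1),  |d|² = 50;  R = 2+2 = 4,  c = 50−4² = 34
v_rel = (-4, -11),  |v_rel|² = 137;  v_rel·d = (-4)·(-7) + (-11)·(-1) = 39
137·t² − 78·t + 34 = 0  ⇒  m = 39² − 137·34 = -3137
m = -3137 < 0,  v_rel·d = 39 > 0  ⇒  outside

inside=no margin=-3137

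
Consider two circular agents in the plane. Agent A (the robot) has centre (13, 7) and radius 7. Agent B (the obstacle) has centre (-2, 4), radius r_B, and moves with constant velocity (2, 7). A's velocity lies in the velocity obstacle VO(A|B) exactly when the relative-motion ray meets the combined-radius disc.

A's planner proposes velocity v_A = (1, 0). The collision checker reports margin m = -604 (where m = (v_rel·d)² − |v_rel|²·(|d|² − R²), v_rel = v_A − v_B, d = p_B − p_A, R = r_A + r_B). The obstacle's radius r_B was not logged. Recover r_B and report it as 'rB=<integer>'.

m = -604
d = (-15, -3);  v_rel = (-1, -7),  |v_rel|² = 50
v_rel×d = (-1)·(-3) − (-7)·(-15) = -102
since m = R²·50 − (-102)²:  R² = (10404 + -604) / 50 = 196
R = √196 = 14  ⇒  r_B = 14 − 7 = 7

rB=7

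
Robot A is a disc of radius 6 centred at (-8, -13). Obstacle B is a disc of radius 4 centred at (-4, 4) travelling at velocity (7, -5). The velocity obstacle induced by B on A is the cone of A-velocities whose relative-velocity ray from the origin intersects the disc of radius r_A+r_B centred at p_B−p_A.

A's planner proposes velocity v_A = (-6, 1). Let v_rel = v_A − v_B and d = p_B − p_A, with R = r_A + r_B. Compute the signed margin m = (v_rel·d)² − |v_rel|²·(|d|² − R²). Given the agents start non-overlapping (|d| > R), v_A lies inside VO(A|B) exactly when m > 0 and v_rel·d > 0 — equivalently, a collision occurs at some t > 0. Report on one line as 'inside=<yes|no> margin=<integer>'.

d = (4, 17),  |d|² = 305;  R = 6+4 = 10,  c = 305−10² = 205
v_rel = (-13, 6),  |v_rel|² = 205;  v_rel·d = (-13)·(4) + (6)·(17) = 50
205·t² − 100·t + 205 = 0  ⇒  m = 50² − 205·205 = -39525
m = -39525 < 0,  v_rel·d = 50 > 0  ⇒  outside

inside=no margin=-39525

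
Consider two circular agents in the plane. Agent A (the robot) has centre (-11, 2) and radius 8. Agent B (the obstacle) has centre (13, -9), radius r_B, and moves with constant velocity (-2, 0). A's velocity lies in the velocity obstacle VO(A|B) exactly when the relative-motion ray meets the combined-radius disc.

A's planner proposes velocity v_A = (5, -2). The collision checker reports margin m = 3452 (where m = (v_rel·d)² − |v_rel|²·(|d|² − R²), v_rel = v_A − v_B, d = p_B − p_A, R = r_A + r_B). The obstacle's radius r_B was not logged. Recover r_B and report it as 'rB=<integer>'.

m = 3452
d = (24, -11);  v_rel = (7, -2),  |v_rel|² = 53
v_rel×d = (7)·(-11) − (-2)·(24) = -29
since m = R²·53 − (-29)²:  R² = (841 + 3452) / 53 = 81
R = √81 = 9  ⇒  r_B = 9 − 8 = 1

rB=1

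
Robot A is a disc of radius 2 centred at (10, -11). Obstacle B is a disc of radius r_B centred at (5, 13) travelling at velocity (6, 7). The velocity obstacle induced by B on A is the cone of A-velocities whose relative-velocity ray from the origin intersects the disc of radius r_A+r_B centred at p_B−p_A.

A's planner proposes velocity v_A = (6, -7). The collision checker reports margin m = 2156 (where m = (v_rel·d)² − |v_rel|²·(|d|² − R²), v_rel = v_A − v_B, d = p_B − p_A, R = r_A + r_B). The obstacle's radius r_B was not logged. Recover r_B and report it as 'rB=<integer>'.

m = 2156
d = (-5, 24);  v_rel = (0, -14),  |v_rel|² = 196
v_rel×d = (0)·(24) − (-14)·(-5) = -70
since m = R²·196 − (-70)²:  R² = (4900 + 2156) / 196 = 36
R = √36 = 6  ⇒  r_B = 6 − 2 = 4

rB=4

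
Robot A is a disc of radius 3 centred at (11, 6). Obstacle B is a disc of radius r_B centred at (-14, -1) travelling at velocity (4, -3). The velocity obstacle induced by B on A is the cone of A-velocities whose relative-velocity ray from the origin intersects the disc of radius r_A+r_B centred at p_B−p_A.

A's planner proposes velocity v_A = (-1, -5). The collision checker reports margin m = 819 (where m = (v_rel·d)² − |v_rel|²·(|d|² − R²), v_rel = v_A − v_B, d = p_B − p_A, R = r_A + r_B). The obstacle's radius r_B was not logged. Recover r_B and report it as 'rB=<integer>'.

m = 819
d = (-25, -7);  v_rel = (-5, -2),  |v_rel|² = 29
v_rel×d = (-5)·(-7) − (-2)·(-25) = -15
since m = R²·29 − (-15)²:  R² = (225 + 819) / 29 = 36
R = √36 = 6  ⇒  r_B = 6 − 3 = 3

rB=3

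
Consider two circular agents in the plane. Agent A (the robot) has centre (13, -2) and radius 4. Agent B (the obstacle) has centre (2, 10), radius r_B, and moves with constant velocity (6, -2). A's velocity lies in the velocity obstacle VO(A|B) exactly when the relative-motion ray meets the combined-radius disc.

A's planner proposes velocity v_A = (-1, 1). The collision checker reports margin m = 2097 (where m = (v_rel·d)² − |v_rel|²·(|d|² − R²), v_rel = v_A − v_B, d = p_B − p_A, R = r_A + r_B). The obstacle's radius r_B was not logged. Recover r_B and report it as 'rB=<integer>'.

m = 2097
d = (-11, 12);  v_rel = (-7, 3),  |v_rel|² = 58
v_rel×d = (-7)·(12) − (3)·(-11) = -51
since m = R²·58 − (-51)²:  R² = (2601 + 2097) / 58 = 81
R = √81 = 9  ⇒  r_B = 9 − 4 = 5

rB=5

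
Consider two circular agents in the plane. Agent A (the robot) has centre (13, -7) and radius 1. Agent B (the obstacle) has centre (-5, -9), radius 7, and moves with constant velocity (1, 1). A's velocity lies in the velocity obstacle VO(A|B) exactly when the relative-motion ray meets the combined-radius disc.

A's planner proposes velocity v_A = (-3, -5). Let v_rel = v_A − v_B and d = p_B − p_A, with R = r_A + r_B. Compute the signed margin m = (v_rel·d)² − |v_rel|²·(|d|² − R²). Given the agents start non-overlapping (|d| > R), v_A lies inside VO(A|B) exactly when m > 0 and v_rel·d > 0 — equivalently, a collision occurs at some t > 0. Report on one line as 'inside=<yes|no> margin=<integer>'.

d = (-18, -2),  |d|² = 328;  R = 1+7 = 8,  c = 328−8² = 264
v_rel = (-4, -6),  |v_rel|² = 52;  v_rel·d = (-4)·(-18) + (-6)·(-2) = 84
52·t² − 168·t + 264 = 0  ⇒  m = 84² − 52·264 = -6672
m = -6672 < 0,  v_rel·d = 84 > 0  ⇒  outside

inside=no margin=-6672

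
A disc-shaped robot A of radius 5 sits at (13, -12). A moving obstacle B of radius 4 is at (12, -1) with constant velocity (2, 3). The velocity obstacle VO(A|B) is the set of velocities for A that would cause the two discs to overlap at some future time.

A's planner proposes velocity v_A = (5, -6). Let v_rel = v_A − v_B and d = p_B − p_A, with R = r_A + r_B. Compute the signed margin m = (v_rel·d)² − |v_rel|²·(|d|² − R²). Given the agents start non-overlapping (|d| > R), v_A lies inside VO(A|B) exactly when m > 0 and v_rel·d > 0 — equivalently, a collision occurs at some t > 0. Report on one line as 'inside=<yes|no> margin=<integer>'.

d = (-1, 11),  |d|² = 122;  R = 5+4 = 9,  c = 122−9² = 41
v_rel = (3, -9),  |v_rel|² = 90;  v_rel·d = (3)·(-1) + (-9)·(11) = -102
90·t² + 204·t + 41 = 0  ⇒  m = (-102)² − 90·41 = 6714
m = 6714 > 0,  v_rel·d = -102 < 0  ⇒  outside

inside=no margin=6714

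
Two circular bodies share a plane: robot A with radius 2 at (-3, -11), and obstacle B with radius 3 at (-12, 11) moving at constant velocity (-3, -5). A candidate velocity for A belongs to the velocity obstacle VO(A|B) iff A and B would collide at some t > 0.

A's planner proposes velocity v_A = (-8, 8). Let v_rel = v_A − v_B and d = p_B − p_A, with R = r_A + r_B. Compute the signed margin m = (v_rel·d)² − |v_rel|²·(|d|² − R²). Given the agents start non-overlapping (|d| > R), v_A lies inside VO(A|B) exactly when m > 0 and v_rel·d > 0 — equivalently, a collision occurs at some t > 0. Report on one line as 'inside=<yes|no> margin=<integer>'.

d = (-9, 22),  |d|² = 565;  R = 2+3 = 5,  c = 565−5² = 540
v_rel = (-5, 13),  |v_rel|² = 194;  v_rel·d = (-5)·(-9) + (13)·(22) = 331
194·t² − 662·t + 540 = 0  ⇒  m = 331² − 194·540 = 4801
m = 4801 > 0,  v_rel·d = 331 > 0  ⇒  inside

inside=yes margin=4801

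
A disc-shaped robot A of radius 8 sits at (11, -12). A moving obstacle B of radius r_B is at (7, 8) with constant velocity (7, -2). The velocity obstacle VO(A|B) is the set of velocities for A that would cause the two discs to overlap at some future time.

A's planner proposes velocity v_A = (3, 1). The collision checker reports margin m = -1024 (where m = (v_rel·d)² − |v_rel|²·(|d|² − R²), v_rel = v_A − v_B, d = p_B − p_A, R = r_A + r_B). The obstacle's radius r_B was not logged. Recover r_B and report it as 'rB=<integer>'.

m = -1024
d = (-4, 20);  v_rel = (-4, 3),  |v_rel|² = 25
v_rel×d = (-4)·(20) − (3)·(-4) = -68
since m = R²·25 − (-68)²:  R² = (4624 + -1024) / 25 = 144
R = √144 = 12  ⇒  r_B = 12 − 8 = 4

rB=4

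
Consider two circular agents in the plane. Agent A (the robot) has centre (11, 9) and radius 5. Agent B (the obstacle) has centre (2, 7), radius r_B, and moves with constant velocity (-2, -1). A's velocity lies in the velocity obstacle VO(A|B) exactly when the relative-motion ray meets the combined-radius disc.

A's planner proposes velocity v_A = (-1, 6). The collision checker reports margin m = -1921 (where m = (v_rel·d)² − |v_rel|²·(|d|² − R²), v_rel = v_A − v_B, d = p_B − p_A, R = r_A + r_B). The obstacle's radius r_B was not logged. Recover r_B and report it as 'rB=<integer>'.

m = -1921
d = (-9, -2);  v_rel = (1, 7),  |v_rel|² = 50
v_rel×d = (1)·(-2) − (7)·(-9) = 61
since m = R²·50 − 61²:  R² = (3721 + -1921) / 50 = 36
R = √36 = 6  ⇒  r_B = 6 − 5 = 1

rB=1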